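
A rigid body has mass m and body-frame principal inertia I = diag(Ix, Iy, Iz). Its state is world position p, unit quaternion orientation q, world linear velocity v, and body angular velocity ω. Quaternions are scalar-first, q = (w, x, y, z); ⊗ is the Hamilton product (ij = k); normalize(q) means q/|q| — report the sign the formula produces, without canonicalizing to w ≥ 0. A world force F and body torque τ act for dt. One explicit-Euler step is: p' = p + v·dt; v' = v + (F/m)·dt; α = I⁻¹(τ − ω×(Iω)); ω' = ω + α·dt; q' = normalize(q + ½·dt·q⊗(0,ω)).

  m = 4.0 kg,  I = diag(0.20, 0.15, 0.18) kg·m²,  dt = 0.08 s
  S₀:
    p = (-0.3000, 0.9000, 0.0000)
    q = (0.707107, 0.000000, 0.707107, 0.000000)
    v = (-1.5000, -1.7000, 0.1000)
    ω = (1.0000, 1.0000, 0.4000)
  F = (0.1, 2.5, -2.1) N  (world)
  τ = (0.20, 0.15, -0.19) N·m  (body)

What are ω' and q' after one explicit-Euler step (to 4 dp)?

ω' = (1.0752, 1.0757, 0.3378)
q' = (0.6777, 0.0395, 0.7341, -0.0169)

(τ − ω×Iω)/I = (0.9400, 0.9467, -0.7778)
ω + α·dt = (1.0752, 1.0757, 0.3378)
2q̇ = q⊗(0,ω) = (-0.7071070, 0.9899498, 0.7071070, -0.4242642)
q + ½dt·q⊗(0,ω), renormalized = (0.6777, 0.0395, 0.7341, -0.0169)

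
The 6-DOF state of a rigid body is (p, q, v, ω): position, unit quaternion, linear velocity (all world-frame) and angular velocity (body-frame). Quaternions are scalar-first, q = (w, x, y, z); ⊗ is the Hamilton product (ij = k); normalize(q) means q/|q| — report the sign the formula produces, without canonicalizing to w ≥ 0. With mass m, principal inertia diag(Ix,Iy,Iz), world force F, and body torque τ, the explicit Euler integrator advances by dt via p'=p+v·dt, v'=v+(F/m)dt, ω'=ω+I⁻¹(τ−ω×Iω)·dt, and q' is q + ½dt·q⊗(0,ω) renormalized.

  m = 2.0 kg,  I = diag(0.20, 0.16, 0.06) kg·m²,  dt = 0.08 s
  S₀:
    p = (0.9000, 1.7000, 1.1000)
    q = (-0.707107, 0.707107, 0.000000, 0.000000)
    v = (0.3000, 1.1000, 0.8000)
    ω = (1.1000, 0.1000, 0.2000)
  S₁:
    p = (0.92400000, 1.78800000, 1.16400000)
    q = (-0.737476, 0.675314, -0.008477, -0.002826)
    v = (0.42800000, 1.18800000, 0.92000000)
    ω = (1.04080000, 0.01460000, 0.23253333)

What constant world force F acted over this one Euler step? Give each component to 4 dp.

F = (3.2000, 2.2000, 3.0000)

Δv = v₁−v₀ = (0.12800000, 0.08800000, 0.12000000)
F = m·Δv/dt = (3.2000, 2.2000, 3.0000)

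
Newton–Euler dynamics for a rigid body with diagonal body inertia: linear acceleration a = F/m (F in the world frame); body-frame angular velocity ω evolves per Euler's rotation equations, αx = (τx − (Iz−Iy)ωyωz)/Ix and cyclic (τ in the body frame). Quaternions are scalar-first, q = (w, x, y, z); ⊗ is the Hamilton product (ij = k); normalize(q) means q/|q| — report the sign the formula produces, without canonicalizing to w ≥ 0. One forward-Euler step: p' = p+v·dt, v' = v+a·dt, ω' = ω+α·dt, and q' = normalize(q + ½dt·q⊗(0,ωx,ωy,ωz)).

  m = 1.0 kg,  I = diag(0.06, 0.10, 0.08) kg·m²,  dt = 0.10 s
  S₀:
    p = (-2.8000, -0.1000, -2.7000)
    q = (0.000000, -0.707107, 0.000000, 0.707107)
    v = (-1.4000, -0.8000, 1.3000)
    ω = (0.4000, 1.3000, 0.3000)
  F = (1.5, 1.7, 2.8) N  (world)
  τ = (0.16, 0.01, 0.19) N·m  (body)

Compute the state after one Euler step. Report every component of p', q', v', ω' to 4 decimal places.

p' = (-2.9400, -0.1800, -2.5700)
q' = (0.0035, -0.7512, 0.0247, 0.6595)
v' = (-1.2500, -0.6300, 1.5800)
ω' = (0.6797, 1.3124, 0.5115)

gyro term ω×Iω = (-0.0078, -0.0024, 0.0208)
(τ − ω×Iω)/I = (2.7967, 0.1240, 2.1150)
ω + α·dt = (0.6797, 1.3124, 0.5115)
2q̇ = q⊗(0,ω) = (0.0707107, -0.9192391, 0.4949749, -0.9192391)
q' = normalize(q + ½dt·q⊗(0,ω)) = (0.0035, -0.7512, 0.0247, 0.6595)
a = (1.5000, 1.7000, 2.8000)
p' = p + v·dt = (-2.9400, -0.1800, -2.5700)
new velocity v' = (-1.2500, -0.6300, 1.5800)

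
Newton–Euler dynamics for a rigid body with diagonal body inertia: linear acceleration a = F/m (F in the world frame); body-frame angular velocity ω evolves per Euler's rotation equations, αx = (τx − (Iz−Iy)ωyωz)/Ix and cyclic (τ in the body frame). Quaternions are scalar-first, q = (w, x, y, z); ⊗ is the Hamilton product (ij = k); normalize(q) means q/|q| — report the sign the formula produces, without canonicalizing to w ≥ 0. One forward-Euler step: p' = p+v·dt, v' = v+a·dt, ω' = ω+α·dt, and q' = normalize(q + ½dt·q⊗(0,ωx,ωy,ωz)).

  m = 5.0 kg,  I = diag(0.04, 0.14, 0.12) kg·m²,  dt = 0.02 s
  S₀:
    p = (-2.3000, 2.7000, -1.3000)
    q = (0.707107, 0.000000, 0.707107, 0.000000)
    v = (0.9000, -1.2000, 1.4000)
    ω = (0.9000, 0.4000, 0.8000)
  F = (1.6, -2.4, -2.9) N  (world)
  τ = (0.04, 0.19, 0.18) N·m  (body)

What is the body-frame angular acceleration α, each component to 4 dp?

α = (1.1600, 1.7686, 1.2000)

precession coupling ω×(Iω) = (-0.0064, -0.0576, 0.0360)
angular accel α = (1.1600, 1.7686, 1.2000)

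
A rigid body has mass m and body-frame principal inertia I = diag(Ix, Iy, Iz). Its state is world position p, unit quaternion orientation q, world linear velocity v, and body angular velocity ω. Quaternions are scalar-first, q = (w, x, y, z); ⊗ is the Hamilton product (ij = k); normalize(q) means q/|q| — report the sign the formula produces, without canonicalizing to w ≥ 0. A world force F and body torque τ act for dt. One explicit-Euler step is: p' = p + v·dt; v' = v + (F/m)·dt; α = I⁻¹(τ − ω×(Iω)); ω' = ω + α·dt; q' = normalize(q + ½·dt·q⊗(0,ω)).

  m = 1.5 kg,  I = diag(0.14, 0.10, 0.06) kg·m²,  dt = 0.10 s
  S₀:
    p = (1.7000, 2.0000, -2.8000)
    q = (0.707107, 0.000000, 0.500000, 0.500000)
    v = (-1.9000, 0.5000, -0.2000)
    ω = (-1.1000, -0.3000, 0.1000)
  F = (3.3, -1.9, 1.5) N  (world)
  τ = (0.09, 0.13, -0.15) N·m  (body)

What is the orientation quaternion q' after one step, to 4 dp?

2q̇ = q⊗(0,ω) = (0.1000000, -0.5778177, -0.7621321, 0.6207107)
q + ½dt·q⊗(0,ω), renormalized = (0.7109, -0.0288, 0.4611, 0.5302)

q' = (0.7109, -0.0288, 0.4611, 0.5302)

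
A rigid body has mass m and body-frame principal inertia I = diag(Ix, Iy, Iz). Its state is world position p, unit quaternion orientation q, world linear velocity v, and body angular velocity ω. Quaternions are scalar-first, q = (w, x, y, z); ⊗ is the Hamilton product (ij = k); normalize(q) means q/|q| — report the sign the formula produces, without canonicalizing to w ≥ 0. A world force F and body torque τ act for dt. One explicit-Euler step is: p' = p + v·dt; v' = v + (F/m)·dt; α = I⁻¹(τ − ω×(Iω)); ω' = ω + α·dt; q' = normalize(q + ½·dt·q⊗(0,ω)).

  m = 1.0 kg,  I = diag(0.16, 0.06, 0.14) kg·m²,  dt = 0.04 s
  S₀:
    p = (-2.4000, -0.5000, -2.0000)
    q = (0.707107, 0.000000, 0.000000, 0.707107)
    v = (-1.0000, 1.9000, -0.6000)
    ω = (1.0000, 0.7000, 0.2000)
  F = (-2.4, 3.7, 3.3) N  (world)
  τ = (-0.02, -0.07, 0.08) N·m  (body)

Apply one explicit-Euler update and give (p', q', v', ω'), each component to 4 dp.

(τ − ω×Iω)/I = (-0.1950, -1.2333, 1.0714)
ω' = ω + α·dt = (0.9922, 0.6507, 0.2429)
2q̇ = q⊗(0,ω) = (-0.1414214, 0.2121321, 1.2020819, 0.1414214)
updated quaternion q' = (0.7041, 0.0042, 0.0240, 0.7097)
a = F/m = (-2.4000, 3.7000, 3.3000)
new position p' = (-2.4400, -0.4240, -2.0240)
new velocity v' = (-1.0960, 2.0480, -0.4680)

p' = (-2.4400, -0.4240, -2.0240)
q' = (0.7041, 0.0042, 0.0240, 0.7097)
v' = (-1.0960, 2.0480, -0.4680)
ω' = (0.9922, 0.6507, 0.2429)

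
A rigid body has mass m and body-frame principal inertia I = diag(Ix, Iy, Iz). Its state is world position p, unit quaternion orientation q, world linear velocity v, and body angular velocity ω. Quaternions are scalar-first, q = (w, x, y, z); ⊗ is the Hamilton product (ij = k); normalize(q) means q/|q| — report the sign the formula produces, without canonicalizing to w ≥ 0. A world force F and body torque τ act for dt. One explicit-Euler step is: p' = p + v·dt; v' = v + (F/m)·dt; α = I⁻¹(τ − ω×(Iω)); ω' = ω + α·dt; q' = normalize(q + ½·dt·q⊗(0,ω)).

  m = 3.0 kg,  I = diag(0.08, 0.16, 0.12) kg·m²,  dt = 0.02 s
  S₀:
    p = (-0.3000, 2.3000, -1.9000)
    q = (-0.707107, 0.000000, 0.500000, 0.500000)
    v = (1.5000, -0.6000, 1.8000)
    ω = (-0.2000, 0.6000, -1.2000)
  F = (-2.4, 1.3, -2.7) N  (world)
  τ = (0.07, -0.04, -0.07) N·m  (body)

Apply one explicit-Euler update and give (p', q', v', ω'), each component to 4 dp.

(τ − ω×Iω)/I = (0.5150, -0.1900, -0.5033)
new body rate ω' = (-0.1897, 0.5962, -1.2101)
q⊗(0,ω) = (0.3000000, -0.7585786, -0.5242642, 0.9485284)
updated quaternion q' = (-0.7040, -0.0076, 0.4947, 0.5094)
new position p' = (-0.2700, 2.2880, -1.8640)
v + (F/m)dt = (1.4840, -0.5913, 1.7820)

p' = (-0.2700, 2.2880, -1.8640)
q' = (-0.7040, -0.0076, 0.4947, 0.5094)
v' = (1.4840, -0.5913, 1.7820)
ω' = (-0.1897, 0.5962, -1.2101)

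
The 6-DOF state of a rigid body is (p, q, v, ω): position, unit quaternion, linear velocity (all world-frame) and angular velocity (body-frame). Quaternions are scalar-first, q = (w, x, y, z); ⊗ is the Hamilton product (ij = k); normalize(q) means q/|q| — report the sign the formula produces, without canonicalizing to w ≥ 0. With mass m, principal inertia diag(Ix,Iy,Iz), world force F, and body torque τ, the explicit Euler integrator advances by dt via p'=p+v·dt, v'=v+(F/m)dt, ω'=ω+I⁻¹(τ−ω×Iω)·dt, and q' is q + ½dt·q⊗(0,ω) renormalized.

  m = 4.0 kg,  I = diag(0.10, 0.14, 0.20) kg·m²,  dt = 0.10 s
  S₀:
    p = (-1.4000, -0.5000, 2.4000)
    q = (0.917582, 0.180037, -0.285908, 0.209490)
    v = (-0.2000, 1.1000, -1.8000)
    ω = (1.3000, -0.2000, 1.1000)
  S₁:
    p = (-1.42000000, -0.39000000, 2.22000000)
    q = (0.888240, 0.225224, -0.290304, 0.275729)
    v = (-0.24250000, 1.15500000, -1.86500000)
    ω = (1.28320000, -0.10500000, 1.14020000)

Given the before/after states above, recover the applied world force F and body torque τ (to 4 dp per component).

Δω = ω₁−ω₀ = (-0.01680000, 0.09500000, 0.04020000)
gyro term ω₀×Iω₀ = (-0.0132, -0.1430, -0.0104)
I·α + gyro = (-0.0300, -0.0100, 0.0700)
velocity change Δv = (-0.04250000, 0.05500000, -0.06500000)
m·(v₁−v₀)/dt = (-1.7000, 2.2000, -2.6000)

F = (-1.7000, 2.2000, -2.6000)
τ = (-0.0300, -0.0100, 0.0700)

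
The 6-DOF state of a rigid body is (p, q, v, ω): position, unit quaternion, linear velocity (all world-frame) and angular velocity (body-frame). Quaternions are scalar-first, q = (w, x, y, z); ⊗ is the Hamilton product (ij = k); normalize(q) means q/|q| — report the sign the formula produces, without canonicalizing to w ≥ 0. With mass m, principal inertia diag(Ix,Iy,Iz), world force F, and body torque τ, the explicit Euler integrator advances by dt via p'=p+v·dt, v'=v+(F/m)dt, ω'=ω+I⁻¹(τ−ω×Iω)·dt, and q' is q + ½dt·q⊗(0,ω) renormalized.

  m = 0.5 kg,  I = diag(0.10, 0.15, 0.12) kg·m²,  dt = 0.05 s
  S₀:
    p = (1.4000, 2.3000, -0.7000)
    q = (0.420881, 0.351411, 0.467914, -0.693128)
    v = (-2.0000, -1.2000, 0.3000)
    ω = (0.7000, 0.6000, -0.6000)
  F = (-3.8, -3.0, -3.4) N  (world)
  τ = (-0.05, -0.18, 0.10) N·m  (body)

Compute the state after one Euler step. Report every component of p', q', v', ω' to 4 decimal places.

p' = (1.3000, 2.2400, -0.6850)
q' = (0.3972, 0.3620, 0.4672, -0.7021)
v' = (-2.3800, -1.5000, -0.0400)
ω' = (0.6696, 0.5372, -0.5671)

gyro term ω×Iω = (0.0108, 0.0084, 0.0210)
(τ − ω×Iω)/I = (-0.6080, -1.2560, 0.6583)
ω + α·dt = (0.6696, 0.5372, -0.5671)
q⊗(0,ω) = (-0.9426129, 0.4297451, -0.0218144, -0.3692218)
updated quaternion q' = (0.3972, 0.3620, 0.4672, -0.7021)
a = F/m = (-7.6000, -6.0000, -6.8000)
new position p' = (1.3000, 2.2400, -0.6850)
new velocity v' = (-2.3800, -1.5000, -0.0400)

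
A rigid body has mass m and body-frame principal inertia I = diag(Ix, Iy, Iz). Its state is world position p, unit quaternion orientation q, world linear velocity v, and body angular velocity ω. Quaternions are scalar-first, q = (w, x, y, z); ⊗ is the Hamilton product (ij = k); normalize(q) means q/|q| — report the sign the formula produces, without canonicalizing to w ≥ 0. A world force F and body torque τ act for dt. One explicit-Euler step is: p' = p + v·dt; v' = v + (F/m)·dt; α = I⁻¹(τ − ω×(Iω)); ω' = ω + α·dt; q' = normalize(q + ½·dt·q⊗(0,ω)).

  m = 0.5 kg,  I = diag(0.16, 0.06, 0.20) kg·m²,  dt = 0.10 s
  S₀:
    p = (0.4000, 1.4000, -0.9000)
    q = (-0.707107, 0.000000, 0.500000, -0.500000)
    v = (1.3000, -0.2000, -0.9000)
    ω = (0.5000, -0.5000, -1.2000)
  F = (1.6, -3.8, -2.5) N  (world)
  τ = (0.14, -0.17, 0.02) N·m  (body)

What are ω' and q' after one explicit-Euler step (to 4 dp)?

ω' = (0.5350, -0.8233, -1.2025)
q' = (-0.7229, -0.0600, 0.5040, -0.4689)

precession coupling ω×(Iω) = (0.0840, 0.0240, 0.0250)
α = I⁻¹(τ − ω×Iω) = (0.3500, -3.2333, -0.0250)
ω' = ω + α·dt = (0.5350, -0.8233, -1.2025)
q⊗(0,ω) = (-0.3500000, -1.2035535, 0.1035535, 0.5985284)
updated quaternion q' = (-0.7229, -0.0600, 0.5040, -0.4689)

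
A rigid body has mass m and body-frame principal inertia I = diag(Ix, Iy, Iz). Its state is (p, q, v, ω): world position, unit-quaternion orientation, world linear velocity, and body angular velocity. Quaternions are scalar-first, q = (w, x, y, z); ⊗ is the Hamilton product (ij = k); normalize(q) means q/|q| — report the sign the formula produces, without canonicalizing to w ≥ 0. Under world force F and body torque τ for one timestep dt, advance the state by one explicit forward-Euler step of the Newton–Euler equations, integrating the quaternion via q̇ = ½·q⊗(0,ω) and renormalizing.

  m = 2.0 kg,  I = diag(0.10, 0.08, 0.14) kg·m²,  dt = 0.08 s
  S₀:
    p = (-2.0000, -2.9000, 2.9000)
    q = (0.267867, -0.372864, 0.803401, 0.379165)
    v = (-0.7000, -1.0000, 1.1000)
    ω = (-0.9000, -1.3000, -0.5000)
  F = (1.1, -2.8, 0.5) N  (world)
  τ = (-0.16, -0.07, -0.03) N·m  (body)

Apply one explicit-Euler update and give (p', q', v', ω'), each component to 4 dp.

linear accel F/m = (0.5500, -1.4000, 0.2500)
p + v·dt = (-2.0560, -2.9800, 2.9880)
v + (F/m)dt = (-0.6560, -1.1120, 1.1200)
ω×(Iω) gyroscopic = (0.0390, -0.0180, -0.0234)
α = I⁻¹(τ − ω×Iω) = (-1.9900, -0.6500, -0.0471)
ω' = ω + α·dt = (-1.0592, -1.3520, -0.5038)
2q̇ = q⊗(0,ω) = (0.8984262, -0.1498663, -0.8759076, 1.0738506)
q' = normalize(q + ½dt·q⊗(0,ω)) = (0.3031, -0.3780, 0.7667, 0.4212)

p' = (-2.0560, -2.9800, 2.9880)
q' = (0.3031, -0.3780, 0.7667, 0.4212)
v' = (-0.6560, -1.1120, 1.1200)
ω' = (-1.0592, -1.3520, -0.5038)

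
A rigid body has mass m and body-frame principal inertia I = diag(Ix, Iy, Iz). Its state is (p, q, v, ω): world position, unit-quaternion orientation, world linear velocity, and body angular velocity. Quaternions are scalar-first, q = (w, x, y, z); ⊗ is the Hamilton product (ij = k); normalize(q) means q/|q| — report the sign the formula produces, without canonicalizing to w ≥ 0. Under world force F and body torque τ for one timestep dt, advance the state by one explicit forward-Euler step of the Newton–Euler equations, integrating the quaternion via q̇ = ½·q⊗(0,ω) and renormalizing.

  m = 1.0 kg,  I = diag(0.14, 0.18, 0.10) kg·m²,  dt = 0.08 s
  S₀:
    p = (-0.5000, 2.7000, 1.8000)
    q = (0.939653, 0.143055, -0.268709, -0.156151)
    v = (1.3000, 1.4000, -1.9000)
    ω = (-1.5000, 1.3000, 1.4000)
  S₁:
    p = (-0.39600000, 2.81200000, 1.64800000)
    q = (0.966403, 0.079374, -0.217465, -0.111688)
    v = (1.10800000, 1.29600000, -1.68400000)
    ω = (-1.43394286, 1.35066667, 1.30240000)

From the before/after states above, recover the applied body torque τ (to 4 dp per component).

τ = (-0.0300, 0.0300, -0.2000)

ω₁ − ω₀ = (0.06605714, 0.05066667, -0.09760000)
precession coupling = (-0.1456, -0.0840, -0.0780)
I·α + gyro = (-0.0300, 0.0300, -0.2000)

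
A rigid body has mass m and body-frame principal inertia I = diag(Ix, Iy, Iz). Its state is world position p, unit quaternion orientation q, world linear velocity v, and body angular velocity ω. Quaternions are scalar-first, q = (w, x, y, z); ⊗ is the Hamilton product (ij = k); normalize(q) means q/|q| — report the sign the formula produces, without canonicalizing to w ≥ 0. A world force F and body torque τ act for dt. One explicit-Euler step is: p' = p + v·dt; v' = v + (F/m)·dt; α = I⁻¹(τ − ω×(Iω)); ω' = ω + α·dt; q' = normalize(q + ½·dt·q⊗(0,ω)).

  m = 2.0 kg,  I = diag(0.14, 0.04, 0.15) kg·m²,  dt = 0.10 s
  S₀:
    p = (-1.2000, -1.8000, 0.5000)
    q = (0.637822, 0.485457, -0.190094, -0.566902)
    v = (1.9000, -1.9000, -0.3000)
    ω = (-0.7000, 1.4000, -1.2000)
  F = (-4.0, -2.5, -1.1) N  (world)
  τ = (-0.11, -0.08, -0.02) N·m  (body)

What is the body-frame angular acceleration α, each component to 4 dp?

gyro term ω×Iω = (-0.1848, -0.0084, 0.0980)
α = I⁻¹(τ − ω×Iω) = (0.5343, -1.7900, -0.7867)

α = (0.5343, -1.7900, -0.7867)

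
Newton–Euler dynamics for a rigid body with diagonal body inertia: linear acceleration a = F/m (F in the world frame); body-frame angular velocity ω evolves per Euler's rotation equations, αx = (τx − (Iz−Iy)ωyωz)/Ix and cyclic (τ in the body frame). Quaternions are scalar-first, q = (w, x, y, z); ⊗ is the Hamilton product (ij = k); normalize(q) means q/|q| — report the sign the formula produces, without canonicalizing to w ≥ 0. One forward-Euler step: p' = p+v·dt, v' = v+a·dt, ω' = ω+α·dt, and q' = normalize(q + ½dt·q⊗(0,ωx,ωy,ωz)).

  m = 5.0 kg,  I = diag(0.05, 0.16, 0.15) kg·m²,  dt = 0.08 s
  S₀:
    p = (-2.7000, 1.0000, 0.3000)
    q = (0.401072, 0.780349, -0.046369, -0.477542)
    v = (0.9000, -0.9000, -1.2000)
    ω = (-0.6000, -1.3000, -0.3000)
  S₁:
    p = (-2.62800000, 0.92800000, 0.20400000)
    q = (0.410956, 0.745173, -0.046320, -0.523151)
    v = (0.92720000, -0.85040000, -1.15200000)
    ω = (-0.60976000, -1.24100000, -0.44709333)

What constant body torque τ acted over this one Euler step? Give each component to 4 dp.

τ = (-0.0100, 0.1000, -0.1900)

ω₁ − ω₀ = (-0.00976000, 0.05900000, -0.14709333)
precession coupling = (-0.0039, -0.0180, 0.0858)
τ = I·(Δω/dt) + ω₀×(Iω₀) = (-0.0100, 0.1000, -0.1900)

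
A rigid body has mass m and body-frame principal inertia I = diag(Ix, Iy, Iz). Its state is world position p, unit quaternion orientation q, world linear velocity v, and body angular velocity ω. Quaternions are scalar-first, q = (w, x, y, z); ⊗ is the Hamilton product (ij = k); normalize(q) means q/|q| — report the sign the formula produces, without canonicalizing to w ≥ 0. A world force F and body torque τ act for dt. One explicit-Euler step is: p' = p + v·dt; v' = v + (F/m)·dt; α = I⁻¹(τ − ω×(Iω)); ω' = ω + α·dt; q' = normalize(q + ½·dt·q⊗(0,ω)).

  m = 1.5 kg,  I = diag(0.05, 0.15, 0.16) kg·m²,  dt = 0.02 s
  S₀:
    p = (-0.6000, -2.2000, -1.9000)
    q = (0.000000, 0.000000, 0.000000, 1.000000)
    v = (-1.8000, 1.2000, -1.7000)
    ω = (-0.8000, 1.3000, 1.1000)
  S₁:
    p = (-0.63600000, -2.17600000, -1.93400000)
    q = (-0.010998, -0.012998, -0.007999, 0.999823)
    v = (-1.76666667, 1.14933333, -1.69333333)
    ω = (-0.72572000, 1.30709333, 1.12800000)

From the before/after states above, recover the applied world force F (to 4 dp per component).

Δv = v₁−v₀ = (0.03333333, -0.05066667, 0.00666667)
m·(v₁−v₀)/dt = (2.5000, -3.8000, 0.5000)

F = (2.5000, -3.8000, 0.5000)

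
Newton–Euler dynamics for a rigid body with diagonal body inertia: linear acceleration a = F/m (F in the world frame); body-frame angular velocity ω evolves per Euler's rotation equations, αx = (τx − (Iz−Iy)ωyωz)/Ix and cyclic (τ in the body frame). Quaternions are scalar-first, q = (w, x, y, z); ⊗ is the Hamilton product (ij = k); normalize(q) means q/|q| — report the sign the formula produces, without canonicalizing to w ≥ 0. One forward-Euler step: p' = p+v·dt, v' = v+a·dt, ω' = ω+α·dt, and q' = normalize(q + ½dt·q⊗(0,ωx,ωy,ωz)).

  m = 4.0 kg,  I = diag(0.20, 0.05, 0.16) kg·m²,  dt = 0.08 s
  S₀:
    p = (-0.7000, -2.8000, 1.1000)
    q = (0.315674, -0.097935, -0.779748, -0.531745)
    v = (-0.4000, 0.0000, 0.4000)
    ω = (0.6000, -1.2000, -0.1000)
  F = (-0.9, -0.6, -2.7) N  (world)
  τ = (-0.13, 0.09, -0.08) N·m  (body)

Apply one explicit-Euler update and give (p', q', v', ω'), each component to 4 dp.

a = (-0.2250, -0.1500, -0.6750)
p + v·dt = (-0.7320, -2.8000, 1.1320)
new velocity v' = (-0.4180, -0.0120, 0.3460)
α = I⁻¹(τ − ω×Iω) = (-0.7160, 1.8480, -1.1750)
new body rate ω' = (0.5427, -1.0522, -0.1940)
Hamilton product q⊗(0,ω) = (-0.9301111, -0.3707148, -0.7076493, 0.5538034)
updated quaternion q' = (0.2781, -0.1126, -0.8069, -0.5089)

p' = (-0.7320, -2.8000, 1.1320)
q' = (0.2781, -0.1126, -0.8069, -0.5089)
v' = (-0.4180, -0.0120, 0.3460)
ω' = (0.5427, -1.0522, -0.1940)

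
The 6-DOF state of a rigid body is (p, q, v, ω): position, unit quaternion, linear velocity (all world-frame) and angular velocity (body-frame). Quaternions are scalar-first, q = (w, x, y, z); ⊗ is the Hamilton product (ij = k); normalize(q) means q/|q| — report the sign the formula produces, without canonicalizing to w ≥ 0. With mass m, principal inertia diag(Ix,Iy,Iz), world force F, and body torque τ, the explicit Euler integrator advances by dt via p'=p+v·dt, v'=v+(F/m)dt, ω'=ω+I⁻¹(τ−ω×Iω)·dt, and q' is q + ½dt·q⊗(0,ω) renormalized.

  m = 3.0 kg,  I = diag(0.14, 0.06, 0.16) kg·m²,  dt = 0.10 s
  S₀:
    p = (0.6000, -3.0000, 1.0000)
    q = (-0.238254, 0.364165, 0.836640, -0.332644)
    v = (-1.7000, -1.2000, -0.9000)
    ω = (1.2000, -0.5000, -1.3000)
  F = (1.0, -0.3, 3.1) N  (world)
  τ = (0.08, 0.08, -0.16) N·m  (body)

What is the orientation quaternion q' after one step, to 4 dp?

q⊗(0,ω) = (-0.4511152, -1.5398588, 0.1933687, -0.8763203)
q + ½dt·q⊗(0,ω), renormalized = (-0.2597, 0.2860, 0.8428, -0.3749)

q' = (-0.2597, 0.2860, 0.8428, -0.3749)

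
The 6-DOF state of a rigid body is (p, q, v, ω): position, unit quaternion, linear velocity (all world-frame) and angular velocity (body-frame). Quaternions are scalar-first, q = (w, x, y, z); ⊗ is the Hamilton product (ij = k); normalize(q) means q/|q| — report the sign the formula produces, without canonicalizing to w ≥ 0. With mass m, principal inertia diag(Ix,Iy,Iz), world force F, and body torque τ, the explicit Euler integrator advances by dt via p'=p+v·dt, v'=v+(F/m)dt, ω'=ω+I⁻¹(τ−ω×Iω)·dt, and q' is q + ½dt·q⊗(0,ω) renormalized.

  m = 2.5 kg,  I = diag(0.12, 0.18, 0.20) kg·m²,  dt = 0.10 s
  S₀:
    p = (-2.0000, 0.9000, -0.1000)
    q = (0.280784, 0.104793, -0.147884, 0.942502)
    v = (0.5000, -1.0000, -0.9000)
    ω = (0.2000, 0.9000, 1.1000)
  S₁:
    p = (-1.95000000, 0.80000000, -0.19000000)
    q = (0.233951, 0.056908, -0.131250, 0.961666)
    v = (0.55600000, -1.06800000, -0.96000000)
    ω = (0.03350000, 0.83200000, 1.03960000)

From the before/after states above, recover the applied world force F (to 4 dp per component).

Δv = v₁−v₀ = (0.05600000, -0.06800000, -0.06000000)
applied force F = (1.4000, -1.7000, -1.5000)

F = (1.4000, -1.7000, -1.5000)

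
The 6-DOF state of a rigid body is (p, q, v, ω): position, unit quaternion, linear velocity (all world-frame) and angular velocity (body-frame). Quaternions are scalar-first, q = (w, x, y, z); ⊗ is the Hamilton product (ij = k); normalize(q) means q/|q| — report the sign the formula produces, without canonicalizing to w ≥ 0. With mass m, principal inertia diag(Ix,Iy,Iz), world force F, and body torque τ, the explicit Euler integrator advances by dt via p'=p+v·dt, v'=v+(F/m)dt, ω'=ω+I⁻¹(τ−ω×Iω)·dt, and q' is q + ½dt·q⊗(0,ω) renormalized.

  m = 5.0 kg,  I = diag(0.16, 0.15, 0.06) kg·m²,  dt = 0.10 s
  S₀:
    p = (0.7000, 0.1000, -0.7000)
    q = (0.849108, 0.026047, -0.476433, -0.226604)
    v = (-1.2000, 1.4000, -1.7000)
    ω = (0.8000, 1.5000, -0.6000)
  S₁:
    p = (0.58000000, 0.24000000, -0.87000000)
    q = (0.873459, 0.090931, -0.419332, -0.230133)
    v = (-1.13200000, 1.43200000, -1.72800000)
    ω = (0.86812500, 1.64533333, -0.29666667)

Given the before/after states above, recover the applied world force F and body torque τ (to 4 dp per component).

F = (3.4000, 1.6000, -1.4000)
τ = (0.1900, 0.1700, 0.1700)

Δω = ω₁−ω₀ = (0.06812500, 0.14533333, 0.30333333)
gyro term ω₀×Iω₀ = (0.0810, -0.0480, -0.0120)
I·α + gyro = (0.1900, 0.1700, 0.1700)
Δv = v₁−v₀ = (0.06800000, 0.03200000, -0.02800000)
m·(v₁−v₀)/dt = (3.4000, 1.6000, -1.4000)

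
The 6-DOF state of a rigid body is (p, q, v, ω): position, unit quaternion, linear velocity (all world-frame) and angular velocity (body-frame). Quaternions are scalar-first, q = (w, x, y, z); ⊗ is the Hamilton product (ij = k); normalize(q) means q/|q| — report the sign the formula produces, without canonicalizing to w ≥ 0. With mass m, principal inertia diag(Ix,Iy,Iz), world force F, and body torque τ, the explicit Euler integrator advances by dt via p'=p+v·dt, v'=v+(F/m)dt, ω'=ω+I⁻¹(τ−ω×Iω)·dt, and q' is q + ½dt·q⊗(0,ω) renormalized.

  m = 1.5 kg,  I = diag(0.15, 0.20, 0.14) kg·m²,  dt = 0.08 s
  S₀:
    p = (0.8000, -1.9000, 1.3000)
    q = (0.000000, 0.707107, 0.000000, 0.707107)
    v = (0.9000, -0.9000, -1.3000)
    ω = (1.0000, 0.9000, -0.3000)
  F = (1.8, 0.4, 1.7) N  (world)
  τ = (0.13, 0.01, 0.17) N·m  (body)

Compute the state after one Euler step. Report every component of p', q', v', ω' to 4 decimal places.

a = (1.2000, 0.2667, 1.1333)
p + v·dt = (0.8720, -1.9720, 1.1960)
v + (F/m)dt = (0.9960, -0.8787, -1.2093)
gyro term ω×Iω = (0.0162, -0.0030, 0.0450)
(τ − ω×Iω)/I = (0.7587, 0.0650, 0.8929)
ω + α·dt = (1.0607, 0.9052, -0.2286)
2q̇ = q⊗(0,ω) = (-0.4949749, -0.6363963, 0.9192391, 0.6363963)
q' = normalize(q + ½dt·q⊗(0,ω)) = (-0.0198, 0.6806, 0.0367, 0.7315)

p' = (0.8720, -1.9720, 1.1960)
q' = (-0.0198, 0.6806, 0.0367, 0.7315)
v' = (0.9960, -0.8787, -1.2093)
ω' = (1.0607, 0.9052, -0.2286)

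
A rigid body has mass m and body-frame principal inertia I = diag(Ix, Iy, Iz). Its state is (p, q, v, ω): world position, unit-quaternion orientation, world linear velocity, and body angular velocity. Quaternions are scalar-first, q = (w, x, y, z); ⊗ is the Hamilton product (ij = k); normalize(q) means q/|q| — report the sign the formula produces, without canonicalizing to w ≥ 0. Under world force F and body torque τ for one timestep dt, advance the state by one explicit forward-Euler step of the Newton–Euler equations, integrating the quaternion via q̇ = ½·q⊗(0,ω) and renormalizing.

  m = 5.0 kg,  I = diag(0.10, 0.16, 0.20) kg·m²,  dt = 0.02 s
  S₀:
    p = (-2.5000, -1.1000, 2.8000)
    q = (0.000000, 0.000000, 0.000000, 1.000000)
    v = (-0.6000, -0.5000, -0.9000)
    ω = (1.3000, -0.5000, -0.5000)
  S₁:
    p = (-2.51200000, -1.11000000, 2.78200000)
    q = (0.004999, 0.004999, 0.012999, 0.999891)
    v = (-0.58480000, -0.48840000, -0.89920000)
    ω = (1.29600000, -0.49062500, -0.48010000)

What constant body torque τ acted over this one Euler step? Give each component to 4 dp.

τ = (-0.0100, 0.1400, 0.1600)

rate change Δω = (-0.00400000, 0.00937500, 0.01990000)
precession coupling = (0.0100, 0.0650, -0.0390)
applied torque τ = (-0.0100, 0.1400, 0.1600)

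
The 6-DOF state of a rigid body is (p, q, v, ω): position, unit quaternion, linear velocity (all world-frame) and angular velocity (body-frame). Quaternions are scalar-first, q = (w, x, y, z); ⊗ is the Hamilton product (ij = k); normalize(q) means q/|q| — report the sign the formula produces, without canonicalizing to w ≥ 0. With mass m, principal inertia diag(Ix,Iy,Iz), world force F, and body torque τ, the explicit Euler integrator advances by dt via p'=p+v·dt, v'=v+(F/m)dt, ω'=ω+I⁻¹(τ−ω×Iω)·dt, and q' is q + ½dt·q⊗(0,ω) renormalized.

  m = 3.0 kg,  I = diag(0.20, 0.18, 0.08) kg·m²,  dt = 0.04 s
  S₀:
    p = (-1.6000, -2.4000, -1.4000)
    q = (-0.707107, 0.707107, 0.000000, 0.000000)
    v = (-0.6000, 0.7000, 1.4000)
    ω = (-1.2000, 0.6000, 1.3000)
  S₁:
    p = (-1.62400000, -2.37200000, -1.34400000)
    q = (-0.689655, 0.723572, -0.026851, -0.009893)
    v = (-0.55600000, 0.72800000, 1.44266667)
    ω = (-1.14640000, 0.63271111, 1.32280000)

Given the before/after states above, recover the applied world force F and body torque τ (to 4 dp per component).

F = (3.3000, 2.1000, 3.2000)
τ = (0.1900, -0.0400, 0.0600)

ω₁ − ω₀ = (0.05360000, 0.03271111, 0.02280000)
ω₀×(Iω₀) = (-0.0780, -0.1872, 0.0144)
I·α + gyro = (0.1900, -0.0400, 0.0600)
v₁ − v₀ = (0.04400000, 0.02800000, 0.04266667)
applied force F = (3.3000, 2.1000, 3.2000)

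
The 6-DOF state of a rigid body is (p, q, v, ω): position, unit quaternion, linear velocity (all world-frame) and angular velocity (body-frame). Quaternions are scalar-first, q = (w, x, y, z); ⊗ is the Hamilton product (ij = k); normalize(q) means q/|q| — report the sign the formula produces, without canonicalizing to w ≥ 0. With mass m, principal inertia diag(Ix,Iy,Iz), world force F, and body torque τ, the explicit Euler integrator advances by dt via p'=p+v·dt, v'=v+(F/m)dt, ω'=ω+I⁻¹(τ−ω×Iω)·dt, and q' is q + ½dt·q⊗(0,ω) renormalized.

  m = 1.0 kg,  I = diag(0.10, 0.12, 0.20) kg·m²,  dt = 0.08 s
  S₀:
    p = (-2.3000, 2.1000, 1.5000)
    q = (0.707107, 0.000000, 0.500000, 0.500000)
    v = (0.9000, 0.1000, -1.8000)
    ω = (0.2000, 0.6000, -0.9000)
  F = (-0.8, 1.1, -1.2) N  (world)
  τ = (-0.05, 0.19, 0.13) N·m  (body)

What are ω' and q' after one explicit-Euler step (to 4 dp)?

precession coupling ω×(Iω) = (-0.0432, 0.0180, 0.0024)
(τ − ω×Iω)/I = (-0.0680, 1.4333, 0.6380)
new body rate ω' = (0.1946, 0.7147, -0.8490)
q⊗(0,ω) = (0.1500000, -0.6085786, 0.5242642, -0.7363963)
updated quaternion q' = (0.7124, -0.0243, 0.5205, 0.4701)

ω' = (0.1946, 0.7147, -0.8490)
q' = (0.7124, -0.0243, 0.5205, 0.4701)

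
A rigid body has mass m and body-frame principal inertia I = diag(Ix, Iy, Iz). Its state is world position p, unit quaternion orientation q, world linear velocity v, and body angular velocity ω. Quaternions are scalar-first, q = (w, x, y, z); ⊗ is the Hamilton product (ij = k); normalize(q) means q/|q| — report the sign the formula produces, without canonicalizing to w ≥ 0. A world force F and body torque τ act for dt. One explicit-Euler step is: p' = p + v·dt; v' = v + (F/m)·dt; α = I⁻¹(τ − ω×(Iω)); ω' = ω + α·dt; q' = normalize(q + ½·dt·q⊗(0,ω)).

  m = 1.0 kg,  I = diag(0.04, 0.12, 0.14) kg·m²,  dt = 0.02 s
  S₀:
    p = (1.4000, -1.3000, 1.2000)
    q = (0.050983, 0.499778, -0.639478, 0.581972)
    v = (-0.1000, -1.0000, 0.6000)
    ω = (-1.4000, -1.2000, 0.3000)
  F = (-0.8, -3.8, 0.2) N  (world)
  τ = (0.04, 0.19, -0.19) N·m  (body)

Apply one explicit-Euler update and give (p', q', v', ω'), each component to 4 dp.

p' = (1.3980, -1.3200, 1.2120)
q' = (0.0486, 0.5040, -0.6496, 0.5671)
v' = (-0.1160, -1.0760, 0.6040)
ω' = (-1.3764, -1.1753, 0.2537)

α = I⁻¹(τ − ω×Iω) = (1.1800, 1.2333, -2.3171)
ω + α·dt = (-1.3764, -1.1753, 0.2537)
Hamilton product q⊗(0,ω) = (-0.2422760, 0.4351468, -1.0258738, -1.4797079)
q' = normalize(q + ½dt·q⊗(0,ω)) = (0.0486, 0.5040, -0.6496, 0.5671)
a = (-0.8000, -3.8000, 0.2000)
p' = p + v·dt = (1.3980, -1.3200, 1.2120)
v + (F/m)dt = (-0.1160, -1.0760, 0.6040)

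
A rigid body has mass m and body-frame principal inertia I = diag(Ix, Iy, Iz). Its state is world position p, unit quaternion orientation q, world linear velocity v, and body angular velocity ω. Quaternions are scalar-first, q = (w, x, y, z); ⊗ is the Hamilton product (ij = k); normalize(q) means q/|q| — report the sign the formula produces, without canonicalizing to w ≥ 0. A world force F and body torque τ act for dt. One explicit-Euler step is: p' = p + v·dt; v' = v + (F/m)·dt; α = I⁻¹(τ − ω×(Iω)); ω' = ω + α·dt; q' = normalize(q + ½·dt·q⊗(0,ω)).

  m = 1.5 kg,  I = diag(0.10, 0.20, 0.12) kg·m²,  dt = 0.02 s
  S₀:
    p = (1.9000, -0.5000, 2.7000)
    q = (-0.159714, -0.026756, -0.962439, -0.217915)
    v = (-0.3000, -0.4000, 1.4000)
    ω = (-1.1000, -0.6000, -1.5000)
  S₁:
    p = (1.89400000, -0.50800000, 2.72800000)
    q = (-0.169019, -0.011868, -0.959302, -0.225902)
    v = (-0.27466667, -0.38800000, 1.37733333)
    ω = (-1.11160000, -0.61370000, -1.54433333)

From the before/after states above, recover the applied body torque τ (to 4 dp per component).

τ = (-0.1300, -0.1700, -0.2000)

ω₁ − ω₀ = (-0.01160000, -0.01370000, -0.04433333)
gyro term ω₀×Iω₀ = (-0.0720, -0.0330, 0.0660)
I·α + gyro = (-0.1300, -0.1700, -0.2000)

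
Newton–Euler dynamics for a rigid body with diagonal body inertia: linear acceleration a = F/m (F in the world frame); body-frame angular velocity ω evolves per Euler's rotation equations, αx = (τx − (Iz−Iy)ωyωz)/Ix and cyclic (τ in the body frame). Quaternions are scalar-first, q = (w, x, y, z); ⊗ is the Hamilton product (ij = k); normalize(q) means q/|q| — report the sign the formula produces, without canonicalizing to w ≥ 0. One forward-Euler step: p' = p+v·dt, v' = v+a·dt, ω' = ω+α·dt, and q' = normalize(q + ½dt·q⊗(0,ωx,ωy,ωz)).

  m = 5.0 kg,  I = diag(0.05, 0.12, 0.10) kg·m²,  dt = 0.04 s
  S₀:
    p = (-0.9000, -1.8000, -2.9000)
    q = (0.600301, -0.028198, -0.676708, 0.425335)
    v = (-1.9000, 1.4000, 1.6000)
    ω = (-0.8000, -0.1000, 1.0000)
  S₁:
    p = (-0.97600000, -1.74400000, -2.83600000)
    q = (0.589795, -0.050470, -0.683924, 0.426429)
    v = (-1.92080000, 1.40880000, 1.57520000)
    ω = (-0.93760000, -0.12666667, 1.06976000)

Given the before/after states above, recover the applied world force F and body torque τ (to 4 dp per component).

F = (-2.6000, 1.1000, -3.1000)
τ = (-0.1700, -0.0400, 0.1800)

v₁ − v₀ = (-0.02080000, 0.00880000, -0.02480000)
applied force F = (-2.6000, 1.1000, -3.1000)
Δω = ω₁−ω₀ = (-0.13760000, -0.02666667, 0.06976000)
I·α + gyro = (-0.1700, -0.0400, 0.1800)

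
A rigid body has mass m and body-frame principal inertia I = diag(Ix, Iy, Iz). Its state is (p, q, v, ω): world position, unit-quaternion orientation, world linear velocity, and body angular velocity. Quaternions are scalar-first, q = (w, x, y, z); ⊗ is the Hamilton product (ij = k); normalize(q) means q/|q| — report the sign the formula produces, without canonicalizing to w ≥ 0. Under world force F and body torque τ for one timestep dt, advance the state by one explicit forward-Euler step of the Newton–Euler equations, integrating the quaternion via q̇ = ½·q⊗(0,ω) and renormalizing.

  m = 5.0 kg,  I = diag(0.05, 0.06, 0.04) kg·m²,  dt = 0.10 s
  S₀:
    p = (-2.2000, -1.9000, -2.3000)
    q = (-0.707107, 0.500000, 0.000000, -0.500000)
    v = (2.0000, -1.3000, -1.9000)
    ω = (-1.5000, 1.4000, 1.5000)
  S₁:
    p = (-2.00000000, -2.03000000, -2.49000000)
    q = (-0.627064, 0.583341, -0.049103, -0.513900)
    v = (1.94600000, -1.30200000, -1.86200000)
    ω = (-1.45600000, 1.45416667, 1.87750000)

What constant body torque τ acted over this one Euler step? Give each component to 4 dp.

Δω = ω₁−ω₀ = (0.04400000, 0.05416667, 0.37750000)
ω₀×(Iω₀) = (-0.0420, -0.0225, -0.0210)
τ = I·(Δω/dt) + ω₀×(Iω₀) = (-0.0200, 0.0100, 0.1300)

τ = (-0.0200, 0.0100, 0.1300)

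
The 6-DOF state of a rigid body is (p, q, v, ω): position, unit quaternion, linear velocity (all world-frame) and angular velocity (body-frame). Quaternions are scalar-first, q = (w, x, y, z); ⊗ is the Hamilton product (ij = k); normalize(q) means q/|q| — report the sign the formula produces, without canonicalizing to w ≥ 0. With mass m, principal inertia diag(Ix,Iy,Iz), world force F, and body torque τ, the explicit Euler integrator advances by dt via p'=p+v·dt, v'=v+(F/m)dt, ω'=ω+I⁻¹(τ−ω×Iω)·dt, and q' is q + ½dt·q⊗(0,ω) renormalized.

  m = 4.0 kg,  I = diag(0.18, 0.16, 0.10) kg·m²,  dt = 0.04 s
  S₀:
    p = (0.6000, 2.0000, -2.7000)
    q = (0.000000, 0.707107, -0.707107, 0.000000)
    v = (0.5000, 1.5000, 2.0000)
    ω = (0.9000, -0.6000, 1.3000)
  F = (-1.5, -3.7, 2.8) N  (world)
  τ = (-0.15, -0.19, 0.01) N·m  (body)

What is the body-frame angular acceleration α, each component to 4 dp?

α = (-1.0933, -1.7725, -0.0080)

gyro term ω×Iω = (0.0468, 0.0936, 0.0108)
(τ − ω×Iω)/I = (-1.0933, -1.7725, -0.0080)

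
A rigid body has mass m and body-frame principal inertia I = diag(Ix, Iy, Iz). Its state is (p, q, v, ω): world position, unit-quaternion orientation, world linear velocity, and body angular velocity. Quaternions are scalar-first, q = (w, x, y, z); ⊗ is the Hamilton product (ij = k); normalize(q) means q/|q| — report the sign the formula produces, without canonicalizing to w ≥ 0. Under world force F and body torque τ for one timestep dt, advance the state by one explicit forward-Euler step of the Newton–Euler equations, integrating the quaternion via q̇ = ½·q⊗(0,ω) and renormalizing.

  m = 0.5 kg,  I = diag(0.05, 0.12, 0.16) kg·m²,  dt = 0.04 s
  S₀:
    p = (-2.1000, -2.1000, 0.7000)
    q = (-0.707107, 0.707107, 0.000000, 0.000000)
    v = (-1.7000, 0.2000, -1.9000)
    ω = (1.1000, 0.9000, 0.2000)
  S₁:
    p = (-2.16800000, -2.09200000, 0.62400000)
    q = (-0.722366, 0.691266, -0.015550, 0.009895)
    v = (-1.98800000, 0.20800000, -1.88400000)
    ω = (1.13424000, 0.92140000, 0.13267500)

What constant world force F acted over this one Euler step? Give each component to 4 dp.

v₁ − v₀ = (-0.28800000, 0.00800000, 0.01600000)
applied force F = (-3.6000, 0.1000, 0.2000)

F = (-3.6000, 0.1000, 0.2000)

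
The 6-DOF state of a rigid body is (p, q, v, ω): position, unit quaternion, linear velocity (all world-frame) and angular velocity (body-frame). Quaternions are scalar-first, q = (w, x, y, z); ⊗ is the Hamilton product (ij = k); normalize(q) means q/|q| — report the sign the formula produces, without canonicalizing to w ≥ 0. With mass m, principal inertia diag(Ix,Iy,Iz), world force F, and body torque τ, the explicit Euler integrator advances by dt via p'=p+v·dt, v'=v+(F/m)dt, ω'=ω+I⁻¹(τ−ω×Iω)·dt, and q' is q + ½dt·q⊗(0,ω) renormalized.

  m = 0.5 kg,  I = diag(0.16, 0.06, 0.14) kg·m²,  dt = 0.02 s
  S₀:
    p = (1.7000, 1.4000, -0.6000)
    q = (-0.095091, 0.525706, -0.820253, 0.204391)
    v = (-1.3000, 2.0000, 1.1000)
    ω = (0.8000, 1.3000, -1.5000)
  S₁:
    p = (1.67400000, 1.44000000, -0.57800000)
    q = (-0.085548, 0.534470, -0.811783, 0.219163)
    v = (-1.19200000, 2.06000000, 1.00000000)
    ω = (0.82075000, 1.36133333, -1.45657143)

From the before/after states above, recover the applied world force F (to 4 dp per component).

F = (2.7000, 1.5000, -2.5000)

velocity change Δv = (0.10800000, 0.06000000, -0.10000000)
applied force F = (2.7000, 1.5000, -2.5000)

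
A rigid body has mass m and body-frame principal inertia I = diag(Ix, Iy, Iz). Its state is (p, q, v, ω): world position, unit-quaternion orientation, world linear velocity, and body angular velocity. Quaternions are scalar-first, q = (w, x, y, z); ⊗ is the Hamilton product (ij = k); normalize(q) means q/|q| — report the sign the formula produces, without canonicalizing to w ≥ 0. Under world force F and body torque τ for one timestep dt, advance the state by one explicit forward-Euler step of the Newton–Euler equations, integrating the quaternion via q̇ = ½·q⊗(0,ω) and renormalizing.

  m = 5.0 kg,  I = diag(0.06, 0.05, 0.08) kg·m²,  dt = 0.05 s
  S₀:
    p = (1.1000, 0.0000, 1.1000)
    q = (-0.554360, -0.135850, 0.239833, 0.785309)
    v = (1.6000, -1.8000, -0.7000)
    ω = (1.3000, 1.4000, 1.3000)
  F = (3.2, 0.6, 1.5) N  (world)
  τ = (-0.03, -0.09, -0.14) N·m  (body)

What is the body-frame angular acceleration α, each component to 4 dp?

precession coupling ω×(Iω) = (0.0546, -0.0338, -0.0182)
(τ − ω×Iω)/I = (-1.4100, -1.1240, -1.5225)

α = (-1.4100, -1.1240, -1.5225)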